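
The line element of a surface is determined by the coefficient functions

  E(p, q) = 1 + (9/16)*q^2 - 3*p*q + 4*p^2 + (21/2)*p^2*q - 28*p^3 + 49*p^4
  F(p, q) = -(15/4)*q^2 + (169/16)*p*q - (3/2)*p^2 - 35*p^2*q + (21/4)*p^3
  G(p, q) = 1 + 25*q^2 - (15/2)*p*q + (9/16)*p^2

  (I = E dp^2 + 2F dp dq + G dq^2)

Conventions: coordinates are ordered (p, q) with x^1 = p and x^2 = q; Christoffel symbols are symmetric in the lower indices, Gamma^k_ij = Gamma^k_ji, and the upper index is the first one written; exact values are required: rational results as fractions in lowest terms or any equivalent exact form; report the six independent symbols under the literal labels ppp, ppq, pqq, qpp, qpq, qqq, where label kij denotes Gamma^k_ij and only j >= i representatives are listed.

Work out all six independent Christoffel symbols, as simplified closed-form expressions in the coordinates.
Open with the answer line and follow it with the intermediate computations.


Answer: Gamma_ppp = (1568*p^3 - 672*p^2 + 168*p*q + 64*p - 24*q)/(784*p^4 - 448*p^3 + 168*p^2*q + 73*p^2 - 168*p*q + 409*q^2 + 16), Gamma_ppq = (84*p^2 - 24*p + 9*q)/(784*p^4 - 448*p^3 + 168*p^2*q + 73*p^2 - 168*p*q + 409*q^2 + 16), Gamma_pqq = (-560*p^2 + 160*p - 60*q)/(784*p^4 - 448*p^3 + 168*p^2*q + 73*p^2 - 168*p*q + 409*q^2 + 16), Gamma_qpp = (168*p^2 - 1120*p*q - 24*p + 160*q)/(784*p^4 - 448*p^3 + 168*p^2*q + 73*p^2 - 168*p*q + 409*q^2 + 16), Gamma_qpq = (9*p - 60*q)/(784*p^4 - 448*p^3 + 168*p^2*q + 73*p^2 - 168*p*q + 409*q^2 + 16), Gamma_qqq = (-60*p + 400*q)/(784*p^4 - 448*p^3 + 168*p^2*q + 73*p^2 - 168*p*q + 409*q^2 + 16)

E = 1 + (9/16)*q^2 - 3*p*q + 4*p^2 + (21/2)*p^2*q - 28*p^3 + 49*p^4; F = -(15/4)*q^2 + (169/16)*p*q - (3/2)*p^2 - 35*p^2*q + (21/4)*p^3; G = 1 + 25*q^2 - (15/2)*p*q + (9/16)*p^2
Gamma^k_ij = (1/2) g^{kl} (d_i g_jl + d_j g_il - d_l g_ij), with g^inv = (1/(EG-F^2)) [[G, -F], [-F, E]]
first partials: E_p = -3*q + 8*p + 21*p*q - 84*p^2 + 196*p^3, E_q = (9/8)*q - 3*p + (21/2)*p^2, F_p = (169/16)*q - 3*p - 70*p*q + (63/4)*p^2, F_q = -(15/2)*q + (169/16)*p - 35*p^2, G_p = -(15/2)*q + (9/8)*p, G_q = 50*q - (15/2)*p
D = EG - F^2 = 1 + (409/16)*q^2 - (21/2)*p*q + (73/16)*p^2 + (21/2)*p^2*q - 28*p^3 + 49*p^4
expanded: Gamma^p_pp = (G E_p - 2F F_p + F E_q)/(2D), Gamma^p_pq = (G E_q - F G_p)/(2D), Gamma^p_qq = (2G F_q - G G_p - F G_q)/(2D), Gamma^q_pp = (2E F_p - E E_q - F E_p)/(2D), Gamma^q_pq = (E G_p - F E_q)/(2D), Gamma^q_qq = (E G_q - 2F F_q + F G_p)/(2D); substitute and cancel common factors


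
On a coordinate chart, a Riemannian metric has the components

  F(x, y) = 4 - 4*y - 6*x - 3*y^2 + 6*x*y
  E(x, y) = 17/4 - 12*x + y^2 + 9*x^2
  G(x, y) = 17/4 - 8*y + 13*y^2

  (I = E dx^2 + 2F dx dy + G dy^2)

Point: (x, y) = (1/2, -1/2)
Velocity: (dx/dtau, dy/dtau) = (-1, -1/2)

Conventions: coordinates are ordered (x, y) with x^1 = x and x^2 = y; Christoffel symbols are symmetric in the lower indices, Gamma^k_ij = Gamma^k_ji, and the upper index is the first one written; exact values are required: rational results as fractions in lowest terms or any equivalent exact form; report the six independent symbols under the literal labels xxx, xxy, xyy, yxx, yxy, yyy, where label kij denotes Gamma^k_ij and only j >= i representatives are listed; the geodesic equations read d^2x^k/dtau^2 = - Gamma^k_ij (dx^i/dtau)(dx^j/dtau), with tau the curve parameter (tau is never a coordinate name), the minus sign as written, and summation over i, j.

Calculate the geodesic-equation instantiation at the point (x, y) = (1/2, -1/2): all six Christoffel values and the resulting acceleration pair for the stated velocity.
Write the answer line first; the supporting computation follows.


Answer: Gamma_xxx = -58/43, Gamma_xxy = -92/129, Gamma_xyy = 494/129, Gamma_yxx = -28/43, Gamma_yxy = 2/43, Gamma_yyy = -50/43; accelerations (d^2x/dtau^2, d^2y/dtau^2) = (95/86, 77/86)

E = 3/4, F = 3/4, G = 23/2 at the point
E_x = -3, E_y = -1, F_x = -9, F_y = 2, G_x = 0, G_y = -21
EG - F^2 = 129/16;  g^inv = (16/129) * [[23/2, -3/4], [-3/4, 3/4]]
first-kind symbols [ij,l] = (1/2)(d_i g_jl + d_j g_il - d_l g_ij): [xx,x] = E_x/2 = -3/2, [xx,y] = F_x - E_y/2 = -17/2, [xy,x] = E_y/2 = -1/2, [xy,y] = G_x/2 = 0, [yy,x] = F_y - G_x/2 = 2, [yy,y] = G_y/2 = -21/2
Gamma^x_ij = (G*[ij,x] - F*[ij,y])/(EG - F^2), Gamma^y_ij = (E*[ij,y] - F*[ij,x])/(EG - F^2)
Gamma_xxx = -58/43, Gamma_xxy = -92/129, Gamma_xyy = 494/129, Gamma_yxx = -28/43, Gamma_yxy = 2/43, Gamma_yyy = -50/43
d^2x/dtau^2 = -(Gamma_xxx*(-1)^2 + 2*Gamma_xxy*(-1)*(-1/2) + Gamma_xyy*(-1/2)^2) = 95/86
d^2y/dtau^2 = -(Gamma_yxx*(-1)^2 + 2*Gamma_yxy*(-1)*(-1/2) + Gamma_yyy*(-1/2)^2) = 77/86


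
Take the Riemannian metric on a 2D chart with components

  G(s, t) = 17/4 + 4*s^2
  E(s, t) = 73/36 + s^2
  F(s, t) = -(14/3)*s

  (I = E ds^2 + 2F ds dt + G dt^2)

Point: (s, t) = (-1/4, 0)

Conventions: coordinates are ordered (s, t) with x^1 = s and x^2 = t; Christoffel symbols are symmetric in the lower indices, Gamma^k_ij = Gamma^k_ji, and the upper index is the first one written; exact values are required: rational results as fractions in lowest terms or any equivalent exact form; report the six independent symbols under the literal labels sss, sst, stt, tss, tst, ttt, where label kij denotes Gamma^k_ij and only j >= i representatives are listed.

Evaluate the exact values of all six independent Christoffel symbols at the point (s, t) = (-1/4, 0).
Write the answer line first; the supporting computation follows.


Answer: Gamma_sss = 1244/2317, Gamma_sst = 48/331, Gamma_stt = 1296/2317, Gamma_tss = -1168/993, Gamma_tst = -86/331, Gamma_ttt = -48/331

E = 301/144, F = 7/6, G = 9/2 at the point
E_s = -1/2, E_t = 0, F_s = -14/3, F_t = 0, G_s = -2, G_t = 0
EG - F^2 = 2317/288;  g^inv = (288/2317) * [[9/2, -7/6], [-7/6, 301/144]]
first-kind symbols [ij,l] = (1/2)(d_i g_jl + d_j g_il - d_l g_ij): [ss,s] = E_s/2 = -1/4, [ss,t] = F_s - E_t/2 = -14/3, [st,s] = E_t/2 = 0, [st,t] = G_s/2 = -1, [tt,s] = F_t - G_s/2 = 1, [tt,t] = G_t/2 = 0
Gamma^s_ij = (G*[ij,s] - F*[ij,t])/(EG - F^2), Gamma^t_ij = (E*[ij,t] - F*[ij,s])/(EG - F^2)


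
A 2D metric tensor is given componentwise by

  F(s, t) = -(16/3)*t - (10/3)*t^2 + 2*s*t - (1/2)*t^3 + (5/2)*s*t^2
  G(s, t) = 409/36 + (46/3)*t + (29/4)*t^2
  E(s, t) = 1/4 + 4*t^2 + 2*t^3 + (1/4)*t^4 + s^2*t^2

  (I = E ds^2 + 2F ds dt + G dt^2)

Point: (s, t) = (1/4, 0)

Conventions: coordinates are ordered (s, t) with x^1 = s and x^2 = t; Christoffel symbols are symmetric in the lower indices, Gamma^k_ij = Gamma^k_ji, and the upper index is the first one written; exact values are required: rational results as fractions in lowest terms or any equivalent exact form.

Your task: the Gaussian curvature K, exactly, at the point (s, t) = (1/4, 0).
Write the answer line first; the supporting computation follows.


Answer: K = -297/409

E = 1/4, F = 0, G = 409/36, EG - F^2 = 409/144 at the point
E_s = 0, E_t = 0, F_s = 0, F_t = -29/6, G_s = 0, G_t = 46/3
E_tt = 65/8, F_st = 2, G_ss = 0
Compute both Brioschi determinants and normalise by (EG - F^2)^2.
M1 = [[-E_tt/2 + F_st - G_ss/2, E_s/2, F_s - E_t/2], [F_t - G_s/2, E, F], [G_t/2, F, G]] = [[-33/16, 0, 0], [-29/6, 1/4, 0], [23/3, 0, 409/36]]; det M1 = -4499/768
M2 = [[0, E_t/2, G_s/2], [E_t/2, E, F], [G_s/2, F, G]] = [[0, 0, 0], [0, 1/4, 0], [0, 0, 409/36]]; det M2 = 0
det M1 - det M2 = -4499/768; K = -4499/768 / (409/144)^2 = -297/409


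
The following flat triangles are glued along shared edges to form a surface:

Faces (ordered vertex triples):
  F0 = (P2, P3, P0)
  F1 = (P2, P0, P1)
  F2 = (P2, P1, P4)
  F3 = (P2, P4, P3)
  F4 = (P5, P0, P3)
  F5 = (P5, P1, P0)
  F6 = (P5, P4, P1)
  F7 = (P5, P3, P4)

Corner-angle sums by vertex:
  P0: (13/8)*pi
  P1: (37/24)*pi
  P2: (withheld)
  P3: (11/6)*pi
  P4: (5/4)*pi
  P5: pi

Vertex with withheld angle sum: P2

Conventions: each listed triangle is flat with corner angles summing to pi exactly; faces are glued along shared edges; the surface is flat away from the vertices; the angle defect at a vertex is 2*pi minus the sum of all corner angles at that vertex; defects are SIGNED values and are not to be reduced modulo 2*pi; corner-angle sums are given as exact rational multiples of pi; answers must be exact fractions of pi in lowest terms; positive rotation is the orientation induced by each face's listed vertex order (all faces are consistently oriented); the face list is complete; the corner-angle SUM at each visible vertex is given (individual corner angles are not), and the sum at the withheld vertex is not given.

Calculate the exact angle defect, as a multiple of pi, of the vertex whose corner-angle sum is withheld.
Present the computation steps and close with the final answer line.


V = 6, E = 12, F = 8; chi = V - E + F = 2
Gauss-Bonnet: total defect = 2*pi*chi = 4*pi; visible defects sum to (11/4)*pi

Answer: defect(P2) = (5/4)*pi


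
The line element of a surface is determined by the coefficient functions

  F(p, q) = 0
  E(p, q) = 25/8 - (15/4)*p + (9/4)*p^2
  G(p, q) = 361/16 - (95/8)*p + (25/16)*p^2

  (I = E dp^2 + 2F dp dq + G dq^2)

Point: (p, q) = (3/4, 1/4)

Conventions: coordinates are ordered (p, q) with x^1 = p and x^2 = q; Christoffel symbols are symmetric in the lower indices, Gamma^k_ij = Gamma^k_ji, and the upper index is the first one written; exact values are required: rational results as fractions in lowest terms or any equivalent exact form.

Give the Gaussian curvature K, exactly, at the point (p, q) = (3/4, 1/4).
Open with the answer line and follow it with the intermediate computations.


Answer: K = 15360/622261

E = 101/64, F = 0, G = 3721/256, EG - F^2 = 375821/16384 at the point
E_p = -3/8, E_q = 0, F_p = 0, F_q = 0, G_p = -305/32, G_q = 0
E_qq = 0, F_pq = 0, G_pp = 25/8
Using the Brioschi determinant formula for K from the metric derivatives:
M1 = [[-E_qq/2 + F_pq - G_pp/2, E_p/2, F_p - E_q/2], [F_q - G_p/2, E, F], [G_q/2, F, G]] = [[-25/16, -3/16, 0], [305/64, 101/64, 0], [0, 0, 3721/256]]; det M1 = -2995405/131072
M2 = [[0, E_q/2, G_p/2], [E_q/2, E, F], [G_p/2, F, G]] = [[0, 0, -305/64], [0, 101/64, 0], [-305/64, 0, 3721/256]]; det M2 = -9395525/262144
det M1 - det M2 = 3404715/262144; K = 3404715/262144 / (375821/16384)^2 = 15360/622261


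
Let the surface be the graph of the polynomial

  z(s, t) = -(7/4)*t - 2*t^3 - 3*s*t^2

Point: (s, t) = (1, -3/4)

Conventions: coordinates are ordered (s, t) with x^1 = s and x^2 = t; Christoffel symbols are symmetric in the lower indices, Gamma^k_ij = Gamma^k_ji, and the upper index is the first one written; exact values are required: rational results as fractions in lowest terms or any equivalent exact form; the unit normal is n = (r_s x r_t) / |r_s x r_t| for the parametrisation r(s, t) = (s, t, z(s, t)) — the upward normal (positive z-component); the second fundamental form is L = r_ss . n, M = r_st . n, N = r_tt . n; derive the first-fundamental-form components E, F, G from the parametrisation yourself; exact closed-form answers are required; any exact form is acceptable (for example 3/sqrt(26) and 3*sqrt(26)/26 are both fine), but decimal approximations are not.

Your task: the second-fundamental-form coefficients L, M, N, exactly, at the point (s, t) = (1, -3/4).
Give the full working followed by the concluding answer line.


z_s = -27/16, z_t = -5/8, z_ss = 0, z_st = 9/2, z_tt = 3
E = 985/256, F = 135/128, G = 89/64; answer radicand W^2 = 1085/256
unnormalised second-form numerators: l = 0, m = 9/2, n = 3; L = l/sqrt(1085/256), and similarly M = m/sqrt(W^2), N = n/sqrt(W^2)

Answer: L = 0, M = 72*sqrt(1085)/1085, N = 48*sqrt(1085)/1085


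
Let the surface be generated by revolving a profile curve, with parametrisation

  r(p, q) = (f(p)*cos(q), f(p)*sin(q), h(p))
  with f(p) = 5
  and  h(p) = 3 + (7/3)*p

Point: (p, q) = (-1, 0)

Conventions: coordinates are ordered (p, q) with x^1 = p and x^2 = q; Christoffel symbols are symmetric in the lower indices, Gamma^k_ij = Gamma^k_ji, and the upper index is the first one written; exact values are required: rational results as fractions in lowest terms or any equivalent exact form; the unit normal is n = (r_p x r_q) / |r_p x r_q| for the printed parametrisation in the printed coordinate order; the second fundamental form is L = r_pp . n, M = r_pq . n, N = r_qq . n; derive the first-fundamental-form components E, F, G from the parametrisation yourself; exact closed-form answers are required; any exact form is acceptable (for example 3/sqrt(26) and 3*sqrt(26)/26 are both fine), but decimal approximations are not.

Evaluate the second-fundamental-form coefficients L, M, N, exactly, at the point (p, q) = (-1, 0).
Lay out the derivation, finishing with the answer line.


f = 5, f' = 0, f'' = 0, h' = 7/3, h'' = 0
E = 49/9, F = 0, G = 25; answer radicand W^2 = 49/9
unnormalised second-form numerators: l = 0, m = 0, n = 35/3; L = l/sqrt(49/9), and similarly M = m/sqrt(W^2), N = n/sqrt(W^2)

Answer: L = 0, M = 0, N = 5


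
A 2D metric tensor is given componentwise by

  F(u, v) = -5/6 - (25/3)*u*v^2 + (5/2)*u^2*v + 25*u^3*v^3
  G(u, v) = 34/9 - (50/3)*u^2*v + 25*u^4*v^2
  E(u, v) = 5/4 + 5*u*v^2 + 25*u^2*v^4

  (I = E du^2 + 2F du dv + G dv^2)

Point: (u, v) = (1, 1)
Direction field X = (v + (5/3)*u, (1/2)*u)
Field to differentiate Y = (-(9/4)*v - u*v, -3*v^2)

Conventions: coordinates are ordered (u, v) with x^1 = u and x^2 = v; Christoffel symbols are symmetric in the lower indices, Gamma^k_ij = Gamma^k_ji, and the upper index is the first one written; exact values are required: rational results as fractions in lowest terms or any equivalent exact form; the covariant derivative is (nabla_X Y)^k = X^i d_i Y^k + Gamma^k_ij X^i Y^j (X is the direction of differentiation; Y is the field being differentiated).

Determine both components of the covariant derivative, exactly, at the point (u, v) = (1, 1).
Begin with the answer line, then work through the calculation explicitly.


Answer: (nabla_X Y)^u = -171203/7320, (nabla_X Y)^v = -889/61

E = 125/4, F = 55/3, G = 109/9 at the point
E_u = 55, E_v = 110, F_u = 215/3, F_v = 365/6, G_u = 200/3, G_v = 100/3
EG - F^2 = 1525/36;  g^inv = (36/1525) * [[109/9, -55/3], [-55/3, 125/4]]
first-kind symbols [ij,l] = (1/2)(d_i g_jl + d_j g_il - d_l g_ij): [uu,u] = E_u/2 = 55/2, [uu,v] = F_u - E_v/2 = 50/3, [uv,u] = E_v/2 = 55, [uv,v] = G_u/2 = 100/3, [vv,u] = F_v - G_u/2 = 55/2, [vv,v] = G_v/2 = 50/3
Gamma^u_ij = (G*[ij,u] - F*[ij,v])/(EG - F^2), Gamma^v_ij = (E*[ij,v] - F*[ij,u])/(EG - F^2)
Gamma_uuu = 198/305, Gamma_uuv = 396/305, Gamma_uvv = 198/305, Gamma_vuu = 24/61, Gamma_vuv = 48/61, Gamma_vvv = 24/61
X = (8/3, 1/2), Y = (-13/4, -3) at the point


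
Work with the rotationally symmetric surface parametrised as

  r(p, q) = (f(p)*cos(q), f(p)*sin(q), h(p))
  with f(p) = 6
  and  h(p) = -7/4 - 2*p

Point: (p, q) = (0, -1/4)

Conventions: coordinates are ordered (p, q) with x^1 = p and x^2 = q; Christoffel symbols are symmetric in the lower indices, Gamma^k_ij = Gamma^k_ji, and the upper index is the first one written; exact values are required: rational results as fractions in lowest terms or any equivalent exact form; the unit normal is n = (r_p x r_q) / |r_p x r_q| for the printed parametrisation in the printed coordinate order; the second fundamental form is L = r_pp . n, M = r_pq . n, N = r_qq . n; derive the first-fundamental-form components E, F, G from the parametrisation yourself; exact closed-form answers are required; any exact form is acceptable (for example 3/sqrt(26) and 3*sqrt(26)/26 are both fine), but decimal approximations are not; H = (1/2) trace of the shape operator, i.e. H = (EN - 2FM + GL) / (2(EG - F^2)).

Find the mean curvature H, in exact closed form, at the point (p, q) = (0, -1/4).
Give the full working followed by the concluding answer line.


f = 6, f' = 0, f'' = 0, h' = -2, h'' = 0
E = 4, F = 0, G = 36; answer radicand W^2 = 4
unnormalised second-form numerators: l = 0, m = 0, n = -12; L = l/sqrt(4), and similarly M = m/sqrt(W^2), N = n/sqrt(W^2)
H = (E*n - 2*F*m + G*l) / (2*(EG - F^2)*sqrt(W^2)); E*n - 2*F*m + G*l = -48, EG - F^2 = 144, so H = (-1/6)/sqrt(4)

Answer: H = -1/12


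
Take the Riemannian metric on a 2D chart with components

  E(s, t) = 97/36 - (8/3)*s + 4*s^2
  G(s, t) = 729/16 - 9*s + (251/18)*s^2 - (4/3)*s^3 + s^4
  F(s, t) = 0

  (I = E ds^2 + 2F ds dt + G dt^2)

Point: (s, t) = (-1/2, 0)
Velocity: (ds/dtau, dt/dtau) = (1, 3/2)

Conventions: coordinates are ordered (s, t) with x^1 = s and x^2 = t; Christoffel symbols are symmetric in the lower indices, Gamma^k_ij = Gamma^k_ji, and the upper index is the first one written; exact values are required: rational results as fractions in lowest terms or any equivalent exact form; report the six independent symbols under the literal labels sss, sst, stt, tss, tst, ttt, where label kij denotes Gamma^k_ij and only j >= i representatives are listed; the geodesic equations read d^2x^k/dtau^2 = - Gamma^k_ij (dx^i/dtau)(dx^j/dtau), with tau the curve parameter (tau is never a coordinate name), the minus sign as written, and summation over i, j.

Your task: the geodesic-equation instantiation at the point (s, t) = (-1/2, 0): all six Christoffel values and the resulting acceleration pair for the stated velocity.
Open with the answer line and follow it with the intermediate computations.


Answer: Gamma_sss = -120/181, Gamma_sst = 0, Gamma_stt = 440/181, Gamma_tss = 0, Gamma_tst = -5/22, Gamma_ttt = 0; accelerations (d^2s/dtau^2, d^2t/dtau^2) = (-870/181, 15/22)

E = 181/36, F = 0, G = 484/9 at the point
E_s = -20/3, E_t = 0, F_s = 0, F_t = 0, G_s = -220/9, G_t = 0
EG - F^2 = 21901/81;  g^inv = (81/21901) * [[484/9, 0], [0, 181/36]]
first-kind symbols [ij,l] = (1/2)(d_i g_jl + d_j g_il - d_l g_ij): [ss,s] = E_s/2 = -10/3, [ss,t] = F_s - E_t/2 = 0, [st,s] = E_t/2 = 0, [st,t] = G_s/2 = -110/9, [tt,s] = F_t - G_s/2 = 110/9, [tt,t] = G_t/2 = 0
Gamma^s_ij = (G*[ij,s] - F*[ij,t])/(EG - F^2), Gamma^t_ij = (E*[ij,t] - F*[ij,s])/(EG - F^2)
Gamma_sss = -120/181, Gamma_sst = 0, Gamma_stt = 440/181, Gamma_tss = 0, Gamma_tst = -5/22, Gamma_ttt = 0
d^2s/dtau^2 = -(Gamma_sss*(1)^2 + 2*Gamma_sst*(1)*(3/2) + Gamma_stt*(3/2)^2) = -870/181
d^2t/dtau^2 = -(Gamma_tss*(1)^2 + 2*Gamma_tst*(1)*(3/2) + Gamma_ttt*(3/2)^2) = 15/22


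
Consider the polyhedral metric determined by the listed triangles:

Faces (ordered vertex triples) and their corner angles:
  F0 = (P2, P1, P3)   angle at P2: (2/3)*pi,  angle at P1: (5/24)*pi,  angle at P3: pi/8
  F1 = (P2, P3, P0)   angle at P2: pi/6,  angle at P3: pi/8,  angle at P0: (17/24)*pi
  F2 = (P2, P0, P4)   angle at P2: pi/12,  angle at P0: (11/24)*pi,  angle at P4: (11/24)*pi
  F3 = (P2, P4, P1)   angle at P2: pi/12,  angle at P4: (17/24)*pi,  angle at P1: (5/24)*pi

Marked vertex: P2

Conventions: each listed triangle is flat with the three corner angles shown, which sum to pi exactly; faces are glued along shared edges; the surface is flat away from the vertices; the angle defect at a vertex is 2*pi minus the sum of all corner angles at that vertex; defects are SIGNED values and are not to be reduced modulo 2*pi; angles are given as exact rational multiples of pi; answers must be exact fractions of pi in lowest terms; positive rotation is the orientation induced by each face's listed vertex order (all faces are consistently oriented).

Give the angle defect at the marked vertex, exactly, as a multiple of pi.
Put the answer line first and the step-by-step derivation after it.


Answer: defect(P2) = pi

Sum of corner angles at P2: pi
defect = 2*pi - pi


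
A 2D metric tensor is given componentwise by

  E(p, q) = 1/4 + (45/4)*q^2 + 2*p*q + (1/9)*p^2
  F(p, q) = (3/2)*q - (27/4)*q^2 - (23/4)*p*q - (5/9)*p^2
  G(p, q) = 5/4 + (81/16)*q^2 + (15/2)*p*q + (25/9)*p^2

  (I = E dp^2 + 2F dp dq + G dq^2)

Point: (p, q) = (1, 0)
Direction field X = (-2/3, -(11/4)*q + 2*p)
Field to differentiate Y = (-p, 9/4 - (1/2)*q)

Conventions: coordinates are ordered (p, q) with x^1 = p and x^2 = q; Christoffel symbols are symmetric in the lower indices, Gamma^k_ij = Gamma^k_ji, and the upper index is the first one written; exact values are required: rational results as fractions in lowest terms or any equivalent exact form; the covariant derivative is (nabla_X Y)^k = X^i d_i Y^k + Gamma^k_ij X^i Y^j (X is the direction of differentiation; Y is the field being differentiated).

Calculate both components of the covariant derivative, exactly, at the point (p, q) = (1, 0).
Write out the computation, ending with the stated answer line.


E = 13/36, F = -5/9, G = 145/36 at the point
E_p = 2/9, E_q = 2, F_p = -10/9, F_q = -17/4, G_p = 50/9, G_q = 15/2
EG - F^2 = 55/48;  g^inv = (48/55) * [[145/36, 5/9], [5/9, 13/36]]
first-kind symbols [ij,l] = (1/2)(d_i g_jl + d_j g_il - d_l g_ij): [pp,p] = E_p/2 = 1/9, [pp,q] = F_p - E_q/2 = -19/9, [pq,p] = E_q/2 = 1, [pq,q] = G_p/2 = 25/9, [qq,p] = F_q - G_p/2 = -253/36, [qq,q] = G_q/2 = 15/4
Gamma^p_ij = (G*[ij,p] - F*[ij,q])/(EG - F^2), Gamma^q_ij = (E*[ij,q] - F*[ij,p])/(EG - F^2)
Gamma_ppp = -188/297, Gamma_ppq = 1444/297, Gamma_pqq = -6797/297, Gamma_qpp = -908/1485, Gamma_qpq = 404/297, Gamma_qqq = -661/297
X = (-2/3, 2), Y = (-1, 9/4) at the point

Answer: (nabla_X Y)^p = -213407/1782, (nabla_X Y)^q = -144197/8910


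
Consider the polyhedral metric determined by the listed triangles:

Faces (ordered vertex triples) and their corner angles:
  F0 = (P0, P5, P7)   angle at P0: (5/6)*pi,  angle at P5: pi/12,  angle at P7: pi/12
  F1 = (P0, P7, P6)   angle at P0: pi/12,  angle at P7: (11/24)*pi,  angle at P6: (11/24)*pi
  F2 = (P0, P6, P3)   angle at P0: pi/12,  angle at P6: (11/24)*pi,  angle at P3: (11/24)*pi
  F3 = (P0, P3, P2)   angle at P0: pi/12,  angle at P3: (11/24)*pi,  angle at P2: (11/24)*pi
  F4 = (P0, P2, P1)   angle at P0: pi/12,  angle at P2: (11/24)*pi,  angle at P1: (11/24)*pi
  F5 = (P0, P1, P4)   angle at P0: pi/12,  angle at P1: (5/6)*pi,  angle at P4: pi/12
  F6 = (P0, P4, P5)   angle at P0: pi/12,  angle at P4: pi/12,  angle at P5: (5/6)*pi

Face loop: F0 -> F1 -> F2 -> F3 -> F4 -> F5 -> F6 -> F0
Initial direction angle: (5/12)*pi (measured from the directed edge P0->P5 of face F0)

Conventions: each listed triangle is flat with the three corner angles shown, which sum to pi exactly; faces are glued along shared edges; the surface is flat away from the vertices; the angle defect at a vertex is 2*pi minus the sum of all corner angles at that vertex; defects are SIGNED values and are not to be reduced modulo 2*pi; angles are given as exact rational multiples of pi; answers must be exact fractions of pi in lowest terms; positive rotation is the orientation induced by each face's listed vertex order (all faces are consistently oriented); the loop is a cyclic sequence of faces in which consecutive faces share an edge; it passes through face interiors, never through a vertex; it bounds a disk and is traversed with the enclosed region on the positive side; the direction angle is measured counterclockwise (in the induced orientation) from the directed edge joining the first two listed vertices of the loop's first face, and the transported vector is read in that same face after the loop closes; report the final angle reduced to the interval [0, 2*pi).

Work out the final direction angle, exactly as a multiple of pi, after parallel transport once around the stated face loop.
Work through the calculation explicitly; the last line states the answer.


enclosed vertex P0: corner angles sum to (4/3)*pi, defect = 2*pi - (4/3)*pi = (2/3)*pi
final direction = starting direction + enclosed defect total, reduced mod 2*pi (induced orientation)
final angle = (5/12)*pi + (2/3)*pi = (13/12)*pi (mod 2*pi)

Answer: final direction angle = (13/12)*pi


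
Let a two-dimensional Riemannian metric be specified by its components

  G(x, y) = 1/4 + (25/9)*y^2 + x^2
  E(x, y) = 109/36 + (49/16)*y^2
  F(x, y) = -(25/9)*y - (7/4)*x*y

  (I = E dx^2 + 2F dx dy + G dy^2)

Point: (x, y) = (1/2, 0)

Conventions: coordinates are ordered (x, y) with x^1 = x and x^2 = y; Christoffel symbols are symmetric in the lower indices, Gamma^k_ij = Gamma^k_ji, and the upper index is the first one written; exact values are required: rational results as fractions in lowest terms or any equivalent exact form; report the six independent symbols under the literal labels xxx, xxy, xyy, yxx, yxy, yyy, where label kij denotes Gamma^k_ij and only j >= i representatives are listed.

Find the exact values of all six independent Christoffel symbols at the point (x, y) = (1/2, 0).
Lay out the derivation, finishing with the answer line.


E = 109/36, F = 0, G = 1/2 at the point
E_x = 0, E_y = 0, F_x = 0, F_y = -263/72, G_x = 1, G_y = 0
EG - F^2 = 109/72;  g^inv = (72/109) * [[1/2, 0], [0, 109/36]]
first-kind symbols [ij,l] = (1/2)(d_i g_jl + d_j g_il - d_l g_ij): [xx,x] = E_x/2 = 0, [xx,y] = F_x - E_y/2 = 0, [xy,x] = E_y/2 = 0, [xy,y] = G_x/2 = 1/2, [yy,x] = F_y - G_x/2 = -299/72, [yy,y] = G_y/2 = 0
Gamma^x_ij = (G*[ij,x] - F*[ij,y])/(EG - F^2), Gamma^y_ij = (E*[ij,y] - F*[ij,x])/(EG - F^2)

Answer: Gamma_xxx = 0, Gamma_xxy = 0, Gamma_xyy = -299/218, Gamma_yxx = 0, Gamma_yxy = 1, Gamma_yyy = 0


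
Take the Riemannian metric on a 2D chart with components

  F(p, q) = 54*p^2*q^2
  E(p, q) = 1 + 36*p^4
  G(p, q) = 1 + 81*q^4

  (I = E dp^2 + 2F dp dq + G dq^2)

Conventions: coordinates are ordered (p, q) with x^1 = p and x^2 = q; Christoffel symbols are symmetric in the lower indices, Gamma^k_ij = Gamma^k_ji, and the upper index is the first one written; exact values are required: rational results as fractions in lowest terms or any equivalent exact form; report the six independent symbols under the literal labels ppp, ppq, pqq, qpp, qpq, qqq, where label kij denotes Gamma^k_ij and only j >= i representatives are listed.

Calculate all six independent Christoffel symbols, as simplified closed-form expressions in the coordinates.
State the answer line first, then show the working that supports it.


Answer: Gamma_ppp = 72*p^3/(36*p^4 + 81*q^4 + 1), Gamma_ppq = 0, Gamma_pqq = 108*p^2*q/(36*p^4 + 81*q^4 + 1), Gamma_qpp = 108*p*q^2/(36*p^4 + 81*q^4 + 1), Gamma_qpq = 0, Gamma_qqq = 162*q^3/(36*p^4 + 81*q^4 + 1)

E = 1 + 36*p^4; F = 54*p^2*q^2; G = 1 + 81*q^4
Gamma^k_ij = (1/2) g^{kl} (d_i g_jl + d_j g_il - d_l g_ij), with g^inv = (1/(EG-F^2)) [[G, -F], [-F, E]]
first partials: E_p = 144*p^3, E_q = 0, F_p = 108*p*q^2, F_q = 108*p^2*q, G_p = 0, G_q = 324*q^3
D = EG - F^2 = 1 + 81*q^4 + 36*p^4
expanded: Gamma^p_pp = (G E_p - 2F F_p + F E_q)/(2D), Gamma^p_pq = (G E_q - F G_p)/(2D), Gamma^p_qq = (2G F_q - G G_p - F G_q)/(2D), Gamma^q_pp = (2E F_p - E E_q - F E_p)/(2D), Gamma^q_pq = (E G_p - F E_q)/(2D), Gamma^q_qq = (E G_q - 2F F_q + F G_p)/(2D); substitute and cancel common factors


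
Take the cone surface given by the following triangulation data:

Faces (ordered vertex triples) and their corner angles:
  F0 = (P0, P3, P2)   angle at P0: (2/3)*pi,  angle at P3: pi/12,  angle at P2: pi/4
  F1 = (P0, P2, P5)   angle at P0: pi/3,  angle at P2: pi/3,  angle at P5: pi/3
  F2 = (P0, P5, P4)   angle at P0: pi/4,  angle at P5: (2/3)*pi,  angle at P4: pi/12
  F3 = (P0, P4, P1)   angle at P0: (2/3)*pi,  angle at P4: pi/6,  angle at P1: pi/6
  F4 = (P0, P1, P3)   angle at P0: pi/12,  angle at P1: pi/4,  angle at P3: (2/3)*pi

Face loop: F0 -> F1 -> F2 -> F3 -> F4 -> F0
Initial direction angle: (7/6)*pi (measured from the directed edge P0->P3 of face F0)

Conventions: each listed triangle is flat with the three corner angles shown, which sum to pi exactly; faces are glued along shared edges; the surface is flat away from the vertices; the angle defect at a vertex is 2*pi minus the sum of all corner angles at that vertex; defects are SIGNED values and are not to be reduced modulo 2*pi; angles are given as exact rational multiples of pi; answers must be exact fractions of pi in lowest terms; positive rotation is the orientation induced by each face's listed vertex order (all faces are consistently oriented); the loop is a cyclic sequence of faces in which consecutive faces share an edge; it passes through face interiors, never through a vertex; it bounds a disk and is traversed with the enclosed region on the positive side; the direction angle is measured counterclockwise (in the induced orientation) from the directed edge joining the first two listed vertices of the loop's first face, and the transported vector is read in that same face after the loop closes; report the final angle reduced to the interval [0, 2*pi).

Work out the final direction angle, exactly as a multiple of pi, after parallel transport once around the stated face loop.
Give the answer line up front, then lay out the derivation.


Answer: final direction angle = (7/6)*pi

enclosed vertex P0: corner angles sum to 2*pi, defect = 2*pi - 2*pi = 0
holonomy = initial angle + sum of enclosed defects (mod 2*pi), positive in the induced orientation
final angle = (7/6)*pi + 0 = (7/6)*pi (mod 2*pi)


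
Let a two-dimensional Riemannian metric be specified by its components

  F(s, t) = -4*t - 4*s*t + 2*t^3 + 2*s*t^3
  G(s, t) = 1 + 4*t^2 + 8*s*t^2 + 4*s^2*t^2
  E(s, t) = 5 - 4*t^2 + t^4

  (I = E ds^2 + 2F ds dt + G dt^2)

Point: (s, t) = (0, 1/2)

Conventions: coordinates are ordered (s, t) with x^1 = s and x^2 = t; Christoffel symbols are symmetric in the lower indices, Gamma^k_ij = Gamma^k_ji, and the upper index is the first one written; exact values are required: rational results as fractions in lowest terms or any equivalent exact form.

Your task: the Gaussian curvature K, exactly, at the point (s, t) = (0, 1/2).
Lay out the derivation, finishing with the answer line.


E = 65/16, F = -7/4, G = 2, EG - F^2 = 81/16 at the point
E_s = 0, E_t = -7/2, F_s = -7/4, F_t = -5/2, G_s = 2, G_t = 4
E_tt = -5, F_st = -5/2, G_ss = 2
Evaluate Brioschi's two determinant matrices M1, M2 and divide by (EG - F^2)^2.
M1 = [[-E_tt/2 + F_st - G_ss/2, E_s/2, F_s - E_t/2], [F_t - G_s/2, E, F], [G_t/2, F, G]] = [[-1, 0, 0], [-7/2, 65/16, -7/4], [2, -7/4, 2]]; det M1 = -81/16
M2 = [[0, E_t/2, G_s/2], [E_t/2, E, F], [G_s/2, F, G]] = [[0, -7/4, 1], [-7/4, 65/16, -7/4], [1, -7/4, 2]]; det M2 = -65/16
det M1 - det M2 = -1; K = -1 / (81/16)^2 = -256/6561

Answer: K = -256/6561


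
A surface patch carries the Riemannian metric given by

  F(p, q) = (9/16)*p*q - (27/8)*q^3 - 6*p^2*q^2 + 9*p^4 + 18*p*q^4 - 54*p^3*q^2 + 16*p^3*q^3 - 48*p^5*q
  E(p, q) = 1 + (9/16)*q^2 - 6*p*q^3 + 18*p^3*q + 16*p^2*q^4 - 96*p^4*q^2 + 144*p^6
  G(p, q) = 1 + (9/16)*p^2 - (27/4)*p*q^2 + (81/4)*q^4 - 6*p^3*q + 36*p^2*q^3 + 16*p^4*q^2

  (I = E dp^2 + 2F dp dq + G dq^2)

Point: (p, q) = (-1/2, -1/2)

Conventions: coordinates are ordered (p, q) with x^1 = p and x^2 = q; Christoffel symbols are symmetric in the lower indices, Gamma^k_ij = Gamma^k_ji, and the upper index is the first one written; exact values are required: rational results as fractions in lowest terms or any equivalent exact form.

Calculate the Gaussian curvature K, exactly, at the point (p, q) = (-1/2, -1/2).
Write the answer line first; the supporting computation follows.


Answer: K = 12032/6889

E = 185/64, F = 11/8, G = 2, EG - F^2 = 249/64 at the point
E_p = -22, E_q = 55/16, F_p = -201/32, F_q = -57/16, G_p = 5/2, G_q = -7
E_qq = -63/8, F_pq = 321/16, G_pp = -39/8
Compute both Brioschi determinants and normalise by (EG - F^2)^2.
M1 = [[-E_qq/2 + F_pq - G_pp/2, E_p/2, F_p - E_q/2], [F_q - G_p/2, E, F], [G_q/2, F, G]] = [[423/16, -11, -8], [-77/16, 185/64, 11/8], [-7/2, 11/8, 2]]; det M1 = 22447/1024
M2 = [[0, E_q/2, G_p/2], [E_q/2, E, F], [G_p/2, F, G]] = [[0, 55/32, 5/4], [55/32, 185/64, 11/8], [5/4, 11/8, 2]]; det M2 = -4625/1024
det M1 - det M2 = 423/16; K = 423/16 / (249/64)^2 = 12032/6889


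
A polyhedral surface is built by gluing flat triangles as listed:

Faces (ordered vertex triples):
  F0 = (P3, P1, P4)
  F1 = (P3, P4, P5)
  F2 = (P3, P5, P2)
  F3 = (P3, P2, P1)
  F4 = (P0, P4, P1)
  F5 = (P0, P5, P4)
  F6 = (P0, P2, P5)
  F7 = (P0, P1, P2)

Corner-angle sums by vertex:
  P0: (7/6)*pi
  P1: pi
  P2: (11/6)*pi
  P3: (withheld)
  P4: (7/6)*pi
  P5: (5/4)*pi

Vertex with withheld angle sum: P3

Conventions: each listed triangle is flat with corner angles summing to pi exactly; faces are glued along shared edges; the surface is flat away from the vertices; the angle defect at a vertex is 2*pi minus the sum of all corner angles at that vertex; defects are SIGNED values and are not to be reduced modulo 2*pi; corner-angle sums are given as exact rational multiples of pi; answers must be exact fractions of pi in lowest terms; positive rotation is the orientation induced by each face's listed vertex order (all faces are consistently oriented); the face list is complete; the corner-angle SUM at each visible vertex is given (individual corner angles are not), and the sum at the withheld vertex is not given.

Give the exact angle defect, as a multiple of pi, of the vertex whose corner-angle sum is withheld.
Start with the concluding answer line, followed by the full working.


Answer: defect(P3) = (5/12)*pi

V = 6, E = 12, F = 8; chi = V - E + F = 2
Gauss-Bonnet: total defect = 2*pi*chi = 4*pi; visible defects sum to (43/12)*pi


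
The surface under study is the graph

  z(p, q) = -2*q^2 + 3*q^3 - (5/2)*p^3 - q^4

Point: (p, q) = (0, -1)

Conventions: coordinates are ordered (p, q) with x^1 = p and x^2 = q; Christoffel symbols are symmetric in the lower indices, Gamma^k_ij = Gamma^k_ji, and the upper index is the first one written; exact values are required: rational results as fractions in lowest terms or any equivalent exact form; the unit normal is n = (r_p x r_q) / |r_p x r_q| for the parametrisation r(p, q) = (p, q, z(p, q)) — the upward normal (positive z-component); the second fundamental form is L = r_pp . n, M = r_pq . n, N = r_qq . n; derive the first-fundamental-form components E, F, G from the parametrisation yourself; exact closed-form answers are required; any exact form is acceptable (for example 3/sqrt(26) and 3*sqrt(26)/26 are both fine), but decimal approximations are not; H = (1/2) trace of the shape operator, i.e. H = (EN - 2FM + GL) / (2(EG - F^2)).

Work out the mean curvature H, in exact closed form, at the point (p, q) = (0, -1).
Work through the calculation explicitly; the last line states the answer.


z_p = 0, z_q = 17, z_pp = 0, z_pq = 0, z_qq = -34
E = 1, F = 0, G = 290; answer radicand W^2 = 290
unnormalised second-form numerators: l = 0, m = 0, n = -34; L = l/sqrt(290), and similarly M = m/sqrt(W^2), N = n/sqrt(W^2)
H = (E*n - 2*F*m + G*l) / (2*(EG - F^2)*sqrt(W^2)); E*n - 2*F*m + G*l = -34, EG - F^2 = 290, so H = (-17/290)/sqrt(290)

Answer: H = -17*sqrt(290)/84100


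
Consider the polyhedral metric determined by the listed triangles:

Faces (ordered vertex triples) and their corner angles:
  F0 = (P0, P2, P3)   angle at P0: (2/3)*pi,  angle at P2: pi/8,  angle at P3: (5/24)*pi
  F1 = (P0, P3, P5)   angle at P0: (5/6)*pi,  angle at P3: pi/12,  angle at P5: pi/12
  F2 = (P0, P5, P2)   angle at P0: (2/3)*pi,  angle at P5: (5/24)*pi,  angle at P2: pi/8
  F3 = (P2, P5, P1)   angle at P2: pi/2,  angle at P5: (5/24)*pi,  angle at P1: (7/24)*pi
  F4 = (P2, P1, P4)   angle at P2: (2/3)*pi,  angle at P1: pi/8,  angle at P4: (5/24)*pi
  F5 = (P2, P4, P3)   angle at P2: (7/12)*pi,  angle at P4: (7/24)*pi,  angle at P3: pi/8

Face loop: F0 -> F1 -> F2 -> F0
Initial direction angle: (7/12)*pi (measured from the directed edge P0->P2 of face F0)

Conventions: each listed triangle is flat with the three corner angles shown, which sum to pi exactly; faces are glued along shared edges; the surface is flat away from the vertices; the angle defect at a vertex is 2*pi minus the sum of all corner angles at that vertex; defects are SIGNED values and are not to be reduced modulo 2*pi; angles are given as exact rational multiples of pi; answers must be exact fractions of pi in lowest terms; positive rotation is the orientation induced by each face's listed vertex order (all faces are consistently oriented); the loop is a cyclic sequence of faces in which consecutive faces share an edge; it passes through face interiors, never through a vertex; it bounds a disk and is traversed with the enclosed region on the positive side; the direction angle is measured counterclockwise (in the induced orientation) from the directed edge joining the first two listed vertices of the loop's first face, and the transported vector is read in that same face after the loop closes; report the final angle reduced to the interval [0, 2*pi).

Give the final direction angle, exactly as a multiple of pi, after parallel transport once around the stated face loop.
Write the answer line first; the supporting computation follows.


Answer: final direction angle = (5/12)*pi

enclosed vertex P0: corner angles sum to (13/6)*pi, defect = 2*pi - (13/6)*pi = -pi/6
final direction = starting direction + enclosed defect total, reduced mod 2*pi (induced orientation)
final angle = (7/12)*pi - pi/6 = (5/12)*pi (mod 2*pi)


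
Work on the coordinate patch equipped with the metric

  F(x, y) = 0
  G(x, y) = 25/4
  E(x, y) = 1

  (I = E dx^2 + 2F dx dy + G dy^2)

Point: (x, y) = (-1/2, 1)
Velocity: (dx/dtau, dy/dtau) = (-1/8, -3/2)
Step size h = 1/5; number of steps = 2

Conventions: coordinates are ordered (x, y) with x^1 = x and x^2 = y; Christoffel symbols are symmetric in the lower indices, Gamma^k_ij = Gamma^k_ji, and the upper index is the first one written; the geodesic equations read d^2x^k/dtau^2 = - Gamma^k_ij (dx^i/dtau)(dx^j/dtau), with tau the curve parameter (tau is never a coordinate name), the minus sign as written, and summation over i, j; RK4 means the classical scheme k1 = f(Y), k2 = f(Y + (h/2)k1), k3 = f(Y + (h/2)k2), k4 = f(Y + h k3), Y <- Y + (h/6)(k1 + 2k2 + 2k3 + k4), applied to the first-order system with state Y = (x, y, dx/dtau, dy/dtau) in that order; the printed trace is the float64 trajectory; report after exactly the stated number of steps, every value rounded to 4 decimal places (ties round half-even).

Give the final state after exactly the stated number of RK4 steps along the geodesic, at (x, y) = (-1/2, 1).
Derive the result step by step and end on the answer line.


f(Y) = (dx/dtau, dy/dtau, -Gamma^x_ij Y'^i Y'^j, -Gamma^y_ij Y'^i Y'^j) with the Gammas evaluated at the stage position; h = 0.200000; intermediate values shown to 6 dp
step 0: x = -0.5000, y = 1.0000, dx/dtau = -0.1250, dy/dtau = -1.5000
step 1:
  k1: at (x, y) = (-0.500000, 1.000000), (dx/dtau, dy/dtau) = (-0.125000, -1.500000); Gamma_xxx = 0.000000, Gamma_xxy = 0.000000, Gamma_xyy = 0.000000, Gamma_yxx = 0.000000, Gamma_yxy = 0.000000, Gamma_yyy = 0.000000; k1 = (-0.125000, -1.500000, 0.000000, 0.000000)
  k2: at (x, y) = (-0.512500, 0.850000), (dx/dtau, dy/dtau) = (-0.125000, -1.500000); Gamma_xxx = 0.000000, Gamma_xxy = 0.000000, Gamma_xyy = 0.000000, Gamma_yxx = 0.000000, Gamma_yxy = 0.000000, Gamma_yyy = 0.000000; k2 = (-0.125000, -1.500000, 0.000000, 0.000000)
  k3: at (x, y) = (-0.512500, 0.850000), (dx/dtau, dy/dtau) = (-0.125000, -1.500000); Gamma_xxx = 0.000000, Gamma_xxy = 0.000000, Gamma_xyy = 0.000000, Gamma_yxx = 0.000000, Gamma_yxy = 0.000000, Gamma_yyy = 0.000000; k3 = (-0.125000, -1.500000, 0.000000, 0.000000)
  k4: at (x, y) = (-0.525000, 0.700000), (dx/dtau, dy/dtau) = (-0.125000, -1.500000); Gamma_xxx = 0.000000, Gamma_xxy = 0.000000, Gamma_xyy = 0.000000, Gamma_yxx = 0.000000, Gamma_yxy = 0.000000, Gamma_yyy = 0.000000; k4 = (-0.125000, -1.500000, 0.000000, 0.000000)
  Y <- Y + (h/6)(k1 + 2k2 + 2k3 + k4): x = -0.5250, y = 0.7000, dx/dtau = -0.1250, dy/dtau = -1.5000
step 2:
  k1: at (x, y) = (-0.525000, 0.700000), (dx/dtau, dy/dtau) = (-0.125000, -1.500000); Gamma_xxx = 0.000000, Gamma_xxy = 0.000000, Gamma_xyy = 0.000000, Gamma_yxx = 0.000000, Gamma_yxy = 0.000000, Gamma_yyy = 0.000000; k1 = (-0.125000, -1.500000, 0.000000, 0.000000)
  k2: at (x, y) = (-0.537500, 0.550000), (dx/dtau, dy/dtau) = (-0.125000, -1.500000); Gamma_xxx = 0.000000, Gamma_xxy = 0.000000, Gamma_xyy = 0.000000, Gamma_yxx = 0.000000, Gamma_yxy = 0.000000, Gamma_yyy = 0.000000; k2 = (-0.125000, -1.500000, 0.000000, 0.000000)
  k3: at (x, y) = (-0.537500, 0.550000), (dx/dtau, dy/dtau) = (-0.125000, -1.500000); Gamma_xxx = 0.000000, Gamma_xxy = 0.000000, Gamma_xyy = 0.000000, Gamma_yxx = 0.000000, Gamma_yxy = 0.000000, Gamma_yyy = 0.000000; k3 = (-0.125000, -1.500000, 0.000000, 0.000000)
  k4: at (x, y) = (-0.550000, 0.400000), (dx/dtau, dy/dtau) = (-0.125000, -1.500000); Gamma_xxx = 0.000000, Gamma_xxy = 0.000000, Gamma_xyy = 0.000000, Gamma_yxx = 0.000000, Gamma_yxy = 0.000000, Gamma_yyy = 0.000000; k4 = (-0.125000, -1.500000, 0.000000, 0.000000)
  Y <- Y + (h/6)(k1 + 2k2 + 2k3 + k4): x = -0.5500, y = 0.4000, dx/dtau = -0.1250, dy/dtau = -1.5000

Answer: x = -0.5500, y = 0.4000, dx/dtau = -0.1250, dy/dtau = -1.5000
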